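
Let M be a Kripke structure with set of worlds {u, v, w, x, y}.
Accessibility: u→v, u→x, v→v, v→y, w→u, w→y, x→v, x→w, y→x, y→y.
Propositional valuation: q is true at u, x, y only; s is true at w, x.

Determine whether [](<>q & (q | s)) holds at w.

At w: [](<>q & (q | s)) requires <>q & (q | s) at every successor {u, y}.
    At u: <>q is true, q | s is true, so <>q & (q | s) is true.
      At u: <>q requires q at some successor in {v, x}.
        q holds at x, so <>q is true at u.
    At y: <>q is true, q | s is true, so <>q & (q | s) is true.
      At y: <>q requires q at some successor in {x, y}.
        q holds at x, so <>q is true at y.
So [](<>q & (q | s)) is true at w.

Yes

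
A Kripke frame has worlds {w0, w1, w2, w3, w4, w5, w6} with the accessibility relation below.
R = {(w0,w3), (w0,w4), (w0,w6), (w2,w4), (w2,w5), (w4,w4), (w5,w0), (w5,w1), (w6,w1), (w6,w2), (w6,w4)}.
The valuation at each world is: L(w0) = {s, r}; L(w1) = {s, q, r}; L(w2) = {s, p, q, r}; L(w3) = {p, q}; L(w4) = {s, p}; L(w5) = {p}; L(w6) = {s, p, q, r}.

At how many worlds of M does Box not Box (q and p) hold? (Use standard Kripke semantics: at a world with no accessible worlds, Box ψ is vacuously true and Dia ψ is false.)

4

Let φ = Box not Box (q and p). Evaluate φ at each world:
  w0 (successors {w3, w4, w6}): φ is false.
  w1 (successors ∅): φ is true.
  w2 (successors {w4, w5}): φ is true.
  w3 (successors ∅): φ is true.
  w4 (successors {w4}): φ is true.
  w5 (successors {w0, w1}): φ is false.
  w6 (successors {w1, w2, w4}): φ is false.
For instance, at w5:
  At w5: Box not Box (q and p) requires not Box (q and p) at every successor {w0, w1}.
    not Box (q and p) fails at w1, so Box not Box (q and p) is false at w5.
      At w1: Box (q and p) is true, so not Box (q and p) is false.
Satisfying worlds: {w1, w2, w3, w4}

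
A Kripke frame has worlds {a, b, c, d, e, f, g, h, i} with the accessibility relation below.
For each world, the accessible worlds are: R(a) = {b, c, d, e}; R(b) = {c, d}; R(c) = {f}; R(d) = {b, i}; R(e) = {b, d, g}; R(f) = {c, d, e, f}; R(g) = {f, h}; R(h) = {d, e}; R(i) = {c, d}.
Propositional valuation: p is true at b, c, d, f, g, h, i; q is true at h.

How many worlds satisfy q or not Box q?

9

Recall that Box ψ holds at a world iff ψ holds at every accessible world, and Dia ψ holds iff ψ holds at some accessible world.
Let φ = q or not Box q. Evaluate φ at each world:
  a (successors {b, c, d, e}): φ is true.
  b (successors {c, d}): φ is true.
  c (successors {f}): φ is true.
  d (successors {b, i}): φ is true.
  e (successors {b, d, g}): φ is true.
  f (successors {c, d, e, f}): φ is true.
  g (successors {f, h}): φ is true.
  h (successors {d, e}): φ is true.
  i (successors {c, d}): φ is true.
For instance, at h:
  At h: q is true, not Box q is true, so q or not Box q is true.
    At h: Box q is false, so not Box q is true.
      At h: Box q requires q at every successor {d, e}.
        q fails at d, so Box q is false at h.
Satisfying worlds: {a, b, c, d, e, f, g, h, i}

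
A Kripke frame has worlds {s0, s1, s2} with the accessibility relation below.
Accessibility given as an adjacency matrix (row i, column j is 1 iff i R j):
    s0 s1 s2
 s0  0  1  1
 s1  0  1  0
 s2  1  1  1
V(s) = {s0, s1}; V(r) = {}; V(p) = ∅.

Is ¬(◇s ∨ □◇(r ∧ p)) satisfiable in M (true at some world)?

Let φ = ¬(◇s ∨ □◇(r ∧ p)). Evaluate φ at each world:
  s0 (successors {s1, s2}): φ is false.
  s1 (successors {s1}): φ is false.
  s2 (successors {s0, s1, s2}): φ is false.
For instance, at s0:
  At s0: ◇s ∨ □◇(r ∧ p) is true, so ¬(◇s ∨ □◇(r ∧ p)) is false.
    At s0: ◇s is true, □◇(r ∧ p) is false, so ◇s ∨ □◇(r ∧ p) is true.
      At s0: ◇s requires s at some successor in {s1, s2}.
        s holds at s1, so ◇s is true at s0.
      At s0: □◇(r ∧ p) requires ◇(r ∧ p) at every successor {s1, s2}.
        ◇(r ∧ p) fails at s1, so □◇(r ∧ p) is false at s0.

No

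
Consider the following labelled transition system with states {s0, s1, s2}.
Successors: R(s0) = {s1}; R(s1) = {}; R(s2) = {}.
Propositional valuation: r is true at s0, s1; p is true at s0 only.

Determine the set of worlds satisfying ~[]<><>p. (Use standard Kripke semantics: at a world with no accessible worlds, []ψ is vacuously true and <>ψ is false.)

s0

Let φ = ~[]<><>p. Evaluate φ at each world:
  s0 (successors {s1}): φ is true.
  s1 (successors ∅): φ is false.
  s2 (successors ∅): φ is false.
For instance, at s0:
  At s0: []<><>p is false, so ~[]<><>p is true.
    At s0: []<><>p requires <><>p at every successor {s1}.
      <><>p fails at s1, so []<><>p is false at s0.
Satisfying worlds: {s0}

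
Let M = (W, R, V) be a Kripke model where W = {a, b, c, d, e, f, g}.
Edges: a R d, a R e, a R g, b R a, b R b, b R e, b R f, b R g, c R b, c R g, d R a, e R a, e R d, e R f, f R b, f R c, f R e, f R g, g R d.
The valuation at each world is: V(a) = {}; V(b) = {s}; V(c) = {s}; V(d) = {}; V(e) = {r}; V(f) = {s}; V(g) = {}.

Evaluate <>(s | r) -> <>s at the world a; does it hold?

No

At a: <>(s | r) is true, <>s is false, so <>(s | r) -> <>s is false.
  At a: <>(s | r) requires s | r at some successor in {d, e, g}.
    s | r holds at e, so <>(s | r) is true at a.
  At a: <>s requires s at some successor in {d, e, g}.
    At d: s is false.
    At e: s is false.
    At g: s is false.
  So <>s is false at a.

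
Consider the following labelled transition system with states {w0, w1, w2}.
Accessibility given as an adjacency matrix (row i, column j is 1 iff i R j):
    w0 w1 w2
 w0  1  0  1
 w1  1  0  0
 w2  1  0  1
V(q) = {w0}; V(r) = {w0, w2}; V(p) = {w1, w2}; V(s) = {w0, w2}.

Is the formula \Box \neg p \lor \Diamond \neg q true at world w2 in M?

Recall that \Box ψ holds at a world iff ψ holds at every accessible world, and \Diamond ψ holds iff ψ holds at some accessible world.
At w2: \Box \neg p is false, \Diamond \neg q is true, so \Box \neg p \lor \Diamond \neg q is true.
  At w2: \Box \neg p requires \neg p at every successor {w0, w2}.
    \neg p fails at w2, so \Box \neg p is false at w2.
  At w2: \Diamond \neg q requires \neg q at some successor in {w0, w2}.
    \neg q holds at w2, so \Diamond \neg q is true at w2.

Yes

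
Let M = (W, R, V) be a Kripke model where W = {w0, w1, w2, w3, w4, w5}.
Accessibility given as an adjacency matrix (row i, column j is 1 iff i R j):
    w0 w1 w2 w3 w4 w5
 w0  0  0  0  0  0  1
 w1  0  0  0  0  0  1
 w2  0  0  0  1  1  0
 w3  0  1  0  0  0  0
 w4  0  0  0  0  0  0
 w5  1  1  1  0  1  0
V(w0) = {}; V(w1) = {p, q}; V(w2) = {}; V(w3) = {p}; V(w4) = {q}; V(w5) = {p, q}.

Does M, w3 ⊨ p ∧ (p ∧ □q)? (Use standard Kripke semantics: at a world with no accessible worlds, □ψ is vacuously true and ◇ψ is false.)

At w3: p is true, p ∧ □q is true, so p ∧ (p ∧ □q) is true.
  At w3: p is true, □q is true, so p ∧ □q is true.
    At w3: □q requires q at every successor {w1}.
      At w1: q is true.
    So □q is true at w3.

Yes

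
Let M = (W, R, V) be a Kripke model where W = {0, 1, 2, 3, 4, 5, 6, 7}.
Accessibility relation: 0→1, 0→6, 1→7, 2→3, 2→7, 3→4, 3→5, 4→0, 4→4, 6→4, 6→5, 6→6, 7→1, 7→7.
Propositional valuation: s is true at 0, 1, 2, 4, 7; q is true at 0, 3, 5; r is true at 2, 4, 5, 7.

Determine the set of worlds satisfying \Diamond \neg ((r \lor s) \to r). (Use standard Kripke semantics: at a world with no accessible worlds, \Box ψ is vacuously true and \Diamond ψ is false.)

Let φ = \Diamond \neg ((r \lor s) \to r). Evaluate φ at each world:
  0 (successors {1, 6}): φ is true.
  1 (successors {7}): φ is false.
  2 (successors {3, 7}): φ is false.
  3 (successors {4, 5}): φ is false.
  4 (successors {0, 4}): φ is true.
  5 (successors ∅): φ is false.
  6 (successors {4, 5, 6}): φ is false.
  7 (successors {1, 7}): φ is true.
For instance, at 6:
  At 6: \Diamond \neg ((r \lor s) \to r) requires \neg ((r \lor s) \to r) at some successor in {4, 5, 6}.
    At 4: \neg ((r \lor s) \to r) is false.
    At 5: \neg ((r \lor s) \to r) is false.
    At 6: \neg ((r \lor s) \to r) is false.
  So \Diamond \neg ((r \lor s) \to r) is false at 6.
Satisfying worlds: {0, 4, 7}

0, 4, 7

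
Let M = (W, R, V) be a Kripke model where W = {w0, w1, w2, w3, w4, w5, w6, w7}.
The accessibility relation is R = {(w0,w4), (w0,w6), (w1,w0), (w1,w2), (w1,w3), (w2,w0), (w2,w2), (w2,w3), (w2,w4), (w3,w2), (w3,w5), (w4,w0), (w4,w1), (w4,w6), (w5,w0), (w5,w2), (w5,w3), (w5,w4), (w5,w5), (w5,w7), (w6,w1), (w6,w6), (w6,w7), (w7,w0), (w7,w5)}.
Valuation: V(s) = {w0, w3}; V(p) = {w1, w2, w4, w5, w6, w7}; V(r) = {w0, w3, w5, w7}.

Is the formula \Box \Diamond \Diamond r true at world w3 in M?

Yes

Recall that \Box ψ holds at a world iff ψ holds at every accessible world, and \Diamond ψ holds iff ψ holds at some accessible world.
At w3: \Box \Diamond \Diamond r requires \Diamond \Diamond r at every successor {w2, w5}.
    At w2: \Diamond \Diamond r requires \Diamond r at some successor in {w0, w2, w3, w4}.
      \Diamond r holds at w2, so \Diamond \Diamond r is true at w2.
    At w5: \Diamond \Diamond r requires \Diamond r at some successor in {w0, w2, w3, w4, w5, w7}.
      \Diamond r holds at w2, so \Diamond \Diamond r is true at w5.
So \Box \Diamond \Diamond r is true at w3.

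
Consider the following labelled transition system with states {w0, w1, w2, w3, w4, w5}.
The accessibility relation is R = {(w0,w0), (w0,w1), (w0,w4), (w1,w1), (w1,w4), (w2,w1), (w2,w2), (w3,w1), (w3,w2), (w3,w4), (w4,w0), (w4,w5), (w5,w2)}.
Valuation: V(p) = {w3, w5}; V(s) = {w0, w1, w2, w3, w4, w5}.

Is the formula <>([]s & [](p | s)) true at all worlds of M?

Let φ = <>([]s & [](p | s)). Evaluate φ at each world:
  w0 (successors {w0, w1, w4}): φ is true.
  w1 (successors {w1, w4}): φ is true.
  w2 (successors {w1, w2}): φ is true.
  w3 (successors {w1, w2, w4}): φ is true.
  w4 (successors {w0, w5}): φ is true.
  w5 (successors {w2}): φ is true.
For instance, at w1:
  At w1: <>([]s & [](p | s)) requires []s & [](p | s) at some successor in {w1, w4}.
    []s & [](p | s) holds at w1, so <>([]s & [](p | s)) is true at w1.
      At w1: []s is true, [](p | s) is true, so []s & [](p | s) is true.

Yes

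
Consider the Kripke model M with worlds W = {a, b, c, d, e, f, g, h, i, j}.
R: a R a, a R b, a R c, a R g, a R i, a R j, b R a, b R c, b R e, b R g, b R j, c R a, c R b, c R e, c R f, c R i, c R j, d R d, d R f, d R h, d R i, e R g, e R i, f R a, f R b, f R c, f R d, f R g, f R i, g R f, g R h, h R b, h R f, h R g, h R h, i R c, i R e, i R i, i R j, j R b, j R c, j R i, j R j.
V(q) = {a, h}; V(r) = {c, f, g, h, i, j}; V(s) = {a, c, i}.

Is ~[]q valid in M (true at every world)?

Yes

Let φ = ~[]q. Evaluate φ at each world:
  a (successors {a, b, c, g, i, j}): φ is true.
  b (successors {a, c, e, g, j}): φ is true.
  c (successors {a, b, e, f, i, j}): φ is true.
  d (successors {d, f, h, i}): φ is true.
  e (successors {g, i}): φ is true.
  f (successors {a, b, c, d, g, i}): φ is true.
  g (successors {f, h}): φ is true.
  h (successors {b, f, g, h}): φ is true.
  i (successors {c, e, i, j}): φ is true.
  j (successors {b, c, i, j}): φ is true.
For instance, at i:
  At i: []q is false, so ~[]q is true.
    At i: []q requires q at every successor {c, e, i, j}.
      q fails at c, so []q is false at i.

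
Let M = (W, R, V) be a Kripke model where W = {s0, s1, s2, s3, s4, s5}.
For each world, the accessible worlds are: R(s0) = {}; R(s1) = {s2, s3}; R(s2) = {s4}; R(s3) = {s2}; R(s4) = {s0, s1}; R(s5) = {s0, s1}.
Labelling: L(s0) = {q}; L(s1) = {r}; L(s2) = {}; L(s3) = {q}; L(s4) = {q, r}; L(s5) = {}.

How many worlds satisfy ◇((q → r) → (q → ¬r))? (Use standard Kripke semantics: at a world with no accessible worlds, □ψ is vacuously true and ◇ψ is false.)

Let φ = ◇((q → r) → (q → ¬r)). Evaluate φ at each world:
  s0 (successors ∅): φ is false.
  s1 (successors {s2, s3}): φ is true.
  s2 (successors {s4}): φ is false.
  s3 (successors {s2}): φ is true.
  s4 (successors {s0, s1}): φ is true.
  s5 (successors {s0, s1}): φ is true.
For instance, at s2:
  At s2: ◇((q → r) → (q → ¬r)) requires (q → r) → (q → ¬r) at some successor in {s4}.
    At s4: (q → r) → (q → ¬r) is false.
  So ◇((q → r) → (q → ¬r)) is false at s2.
Satisfying worlds: {s1, s3, s4, s5}

4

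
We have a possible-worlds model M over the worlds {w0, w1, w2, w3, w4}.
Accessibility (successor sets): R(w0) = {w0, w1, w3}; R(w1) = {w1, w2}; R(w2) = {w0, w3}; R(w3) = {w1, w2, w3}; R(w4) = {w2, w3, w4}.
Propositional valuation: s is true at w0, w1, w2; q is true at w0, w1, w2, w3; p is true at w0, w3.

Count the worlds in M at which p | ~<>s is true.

2

Let φ = p | ~<>s. Evaluate φ at each world:
  w0 (successors {w0, w1, w3}): φ is true.
  w1 (successors {w1, w2}): φ is false.
  w2 (successors {w0, w3}): φ is false.
  w3 (successors {w1, w2, w3}): φ is true.
  w4 (successors {w2, w3, w4}): φ is false.
For instance, at w1:
  At w1: p is false, ~<>s is false, so p | ~<>s is false.
    At w1: <>s is true, so ~<>s is false.
      At w1: <>s requires s at some successor in {w1, w2}.
        s holds at w1, so <>s is true at w1.
Satisfying worlds: {w0, w3}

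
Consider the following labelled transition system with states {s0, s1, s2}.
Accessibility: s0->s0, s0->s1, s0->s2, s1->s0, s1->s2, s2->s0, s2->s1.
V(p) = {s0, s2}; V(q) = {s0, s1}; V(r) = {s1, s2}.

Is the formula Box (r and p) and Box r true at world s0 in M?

No

Recall that Box ψ holds at a world iff ψ holds at every accessible world, and Dia ψ holds iff ψ holds at some accessible world.
At s0: Box (r and p) is false, Box r is false, so Box (r and p) and Box r is false.
  At s0: Box (r and p) requires r and p at every successor {s0, s1, s2}.
    r and p fails at s0, so Box (r and p) is false at s0.
  At s0: Box r requires r at every successor {s0, s1, s2}.
    r fails at s0, so Box r is false at s0.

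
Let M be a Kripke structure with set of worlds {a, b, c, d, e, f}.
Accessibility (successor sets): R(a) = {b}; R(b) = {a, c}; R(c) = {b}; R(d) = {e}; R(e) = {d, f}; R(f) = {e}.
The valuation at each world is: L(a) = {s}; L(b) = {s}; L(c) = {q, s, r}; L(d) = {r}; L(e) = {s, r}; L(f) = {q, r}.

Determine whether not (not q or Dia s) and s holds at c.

No

Recall that Dia ψ holds at a world iff ψ holds at some accessible world.
At c: not (not q or Dia s) is false, s is true, so not (not q or Dia s) and s is false.
  At c: not q or Dia s is true, so not (not q or Dia s) is false.
    At c: not q is false, Dia s is true, so not q or Dia s is true.
      At c: Dia s requires s at some successor in {b}.
        s holds at b, so Dia s is true at c.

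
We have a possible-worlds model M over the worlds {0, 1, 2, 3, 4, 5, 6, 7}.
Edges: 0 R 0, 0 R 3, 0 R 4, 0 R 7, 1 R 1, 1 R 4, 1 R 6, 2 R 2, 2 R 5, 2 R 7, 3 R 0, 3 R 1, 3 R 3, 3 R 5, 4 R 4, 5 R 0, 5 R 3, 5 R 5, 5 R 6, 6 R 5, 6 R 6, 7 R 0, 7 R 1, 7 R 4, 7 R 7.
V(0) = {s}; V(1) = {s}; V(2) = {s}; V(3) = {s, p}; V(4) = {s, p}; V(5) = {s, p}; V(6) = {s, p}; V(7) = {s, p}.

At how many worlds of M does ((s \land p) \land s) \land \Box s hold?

Recall that \Box ψ holds at a world iff ψ holds at every accessible world, and \Diamond ψ holds iff ψ holds at some accessible world.
Let φ = ((s \land p) \land s) \land \Box s. Evaluate φ at each world:
  0 (successors {0, 3, 4, 7}): φ is false.
  1 (successors {1, 4, 6}): φ is false.
  2 (successors {2, 5, 7}): φ is false.
  3 (successors {0, 1, 3, 5}): φ is true.
  4 (successors {4}): φ is true.
  5 (successors {0, 3, 5, 6}): φ is true.
  6 (successors {5, 6}): φ is true.
  7 (successors {0, 1, 4, 7}): φ is true.
For instance, at 1:
  At 1: (s \land p) \land s is false, \Box s is true, so ((s \land p) \land s) \land \Box s is false.
    At 1: \Box s requires s at every successor {1, 4, 6}.
      At 1: s is true.
      At 4: s is true.
      At 6: s is true.
    So \Box s is true at 1.
Satisfying worlds: {3, 4, 5, 6, 7}

5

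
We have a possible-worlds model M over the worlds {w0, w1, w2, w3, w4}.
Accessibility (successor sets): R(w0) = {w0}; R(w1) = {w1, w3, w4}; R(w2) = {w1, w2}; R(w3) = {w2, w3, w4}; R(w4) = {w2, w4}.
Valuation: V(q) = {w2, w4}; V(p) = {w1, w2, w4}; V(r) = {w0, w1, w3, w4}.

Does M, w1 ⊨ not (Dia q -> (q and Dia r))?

Yes

At w1: Dia q -> (q and Dia r) is false, so not (Dia q -> (q and Dia r)) is true.
  At w1: Dia q is true, q and Dia r is false, so Dia q -> (q and Dia r) is false.
    At w1: Dia q requires q at some successor in {w1, w3, w4}.
      q holds at w4, so Dia q is true at w1.
    At w1: q is false, Dia r is true, so q and Dia r is false.
      At w1: Dia r requires r at some successor in {w1, w3, w4}.
        r holds at w1, so Dia r is true at w1.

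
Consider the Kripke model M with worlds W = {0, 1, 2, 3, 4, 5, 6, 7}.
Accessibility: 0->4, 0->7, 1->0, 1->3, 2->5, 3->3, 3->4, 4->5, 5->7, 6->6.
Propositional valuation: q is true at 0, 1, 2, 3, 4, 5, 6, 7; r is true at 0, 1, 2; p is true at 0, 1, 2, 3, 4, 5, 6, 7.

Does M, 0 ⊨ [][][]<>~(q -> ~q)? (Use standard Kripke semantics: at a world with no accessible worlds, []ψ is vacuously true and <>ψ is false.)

No

At 0: [][][]<>~(q -> ~q) requires [][]<>~(q -> ~q) at every successor {4, 7}.
  [][]<>~(q -> ~q) fails at 4, so [][][]<>~(q -> ~q) is false at 0.
    At 4: [][]<>~(q -> ~q) requires []<>~(q -> ~q) at every successor {5}.
      []<>~(q -> ~q) fails at 5, so [][]<>~(q -> ~q) is false at 4.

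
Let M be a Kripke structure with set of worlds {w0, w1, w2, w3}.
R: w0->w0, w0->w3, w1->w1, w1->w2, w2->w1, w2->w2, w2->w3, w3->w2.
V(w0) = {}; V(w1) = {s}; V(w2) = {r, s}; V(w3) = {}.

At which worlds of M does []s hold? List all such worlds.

Let φ = []s. Evaluate φ at each world:
  w0 (successors {w0, w3}): φ is false.
  w1 (successors {w1, w2}): φ is true.
  w2 (successors {w1, w2, w3}): φ is false.
  w3 (successors {w2}): φ is true.
For instance, at w3:
  At w3: []s requires s at every successor {w2}.
    At w2: s is true.
  So []s is true at w3.
Satisfying worlds: {w1, w3}

w1, w3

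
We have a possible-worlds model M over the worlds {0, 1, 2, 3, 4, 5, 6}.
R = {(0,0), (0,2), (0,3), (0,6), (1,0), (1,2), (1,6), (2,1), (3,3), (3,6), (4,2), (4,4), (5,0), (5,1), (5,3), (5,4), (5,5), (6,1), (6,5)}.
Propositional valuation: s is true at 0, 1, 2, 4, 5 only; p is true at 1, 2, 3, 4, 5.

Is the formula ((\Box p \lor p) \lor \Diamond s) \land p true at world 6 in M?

No

At 6: (\Box p \lor p) \lor \Diamond s is true, p is false, so ((\Box p \lor p) \lor \Diamond s) \land p is false.
  At 6: \Box p \lor p is true, \Diamond s is true, so (\Box p \lor p) \lor \Diamond s is true.
    At 6: \Box p is true, p is false, so \Box p \lor p is true.
      At 6: \Box p requires p at every successor {1, 5}.
        At 1: p is true.
        At 5: p is true.
      So \Box p is true at 6.
    At 6: \Diamond s requires s at some successor in {1, 5}.
      s holds at 1, so \Diamond s is true at 6.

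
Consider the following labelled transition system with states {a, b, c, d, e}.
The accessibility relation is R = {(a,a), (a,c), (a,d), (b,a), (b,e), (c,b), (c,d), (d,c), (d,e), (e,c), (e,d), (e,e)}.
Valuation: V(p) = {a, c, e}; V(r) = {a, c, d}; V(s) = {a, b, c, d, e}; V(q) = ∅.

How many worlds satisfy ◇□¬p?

3

Recall that □ψ holds at a world iff ψ holds at every accessible world, and ◇ψ holds iff ψ holds at some accessible world.
Let φ = ◇□¬p. Evaluate φ at each world:
  a (successors {a, c, d}): φ is true.
  b (successors {a, e}): φ is false.
  c (successors {b, d}): φ is false.
  d (successors {c, e}): φ is true.
  e (successors {c, d, e}): φ is true.
For instance, at b:
  At b: ◇□¬p requires □¬p at some successor in {a, e}.
    At a: □¬p is false.
    At e: □¬p is false.
  So ◇□¬p is false at b.
Satisfying worlds: {a, d, e}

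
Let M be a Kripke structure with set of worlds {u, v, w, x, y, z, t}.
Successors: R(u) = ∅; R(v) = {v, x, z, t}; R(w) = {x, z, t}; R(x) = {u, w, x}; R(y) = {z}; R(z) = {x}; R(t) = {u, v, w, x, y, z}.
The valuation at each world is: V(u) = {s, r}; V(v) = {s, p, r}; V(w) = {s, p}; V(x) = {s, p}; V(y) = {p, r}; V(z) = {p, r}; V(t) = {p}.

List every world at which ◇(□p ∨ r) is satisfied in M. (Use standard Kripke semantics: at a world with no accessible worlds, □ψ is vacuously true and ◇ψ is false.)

v, w, x, y, t

Let φ = ◇(□p ∨ r). Evaluate φ at each world:
  u (successors ∅): φ is false.
  v (successors {v, x, z, t}): φ is true.
  w (successors {x, z, t}): φ is true.
  x (successors {u, w, x}): φ is true.
  y (successors {z}): φ is true.
  z (successors {x}): φ is false.
  t (successors {u, v, w, x, y, z}): φ is true.
For instance, at x:
  At x: ◇(□p ∨ r) requires □p ∨ r at some successor in {u, w, x}.
    □p ∨ r holds at u, so ◇(□p ∨ r) is true at x.
      At u: □p is true, r is true, so □p ∨ r is true.
Satisfying worlds: {v, w, x, y, t}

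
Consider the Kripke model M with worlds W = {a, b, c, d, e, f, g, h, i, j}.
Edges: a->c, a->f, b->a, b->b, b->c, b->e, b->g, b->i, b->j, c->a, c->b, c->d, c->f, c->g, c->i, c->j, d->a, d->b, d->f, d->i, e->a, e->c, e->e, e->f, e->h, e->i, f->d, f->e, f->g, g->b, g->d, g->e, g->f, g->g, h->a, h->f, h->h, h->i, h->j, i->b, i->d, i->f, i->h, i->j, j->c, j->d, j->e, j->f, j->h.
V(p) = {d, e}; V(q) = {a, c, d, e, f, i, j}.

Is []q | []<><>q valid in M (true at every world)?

Let φ = []q | []<><>q. Evaluate φ at each world:
  a (successors {c, f}): φ is true.
  b (successors {a, b, c, e, g, i, j}): φ is true.
  c (successors {a, b, d, f, g, i, j}): φ is true.
  d (successors {a, b, f, i}): φ is true.
  e (successors {a, c, e, f, h, i}): φ is true.
  f (successors {d, e, g}): φ is true.
  g (successors {b, d, e, f, g}): φ is true.
  h (successors {a, f, h, i, j}): φ is true.
  i (successors {b, d, f, h, j}): φ is true.
  j (successors {c, d, e, f, h}): φ is true.
For instance, at g:
  At g: []q is false, []<><>q is true, so []q | []<><>q is true.
    At g: []q requires q at every successor {b, d, e, f, g}.
      q fails at b, so []q is false at g.
    At g: []<><>q requires <><>q at every successor {b, d, e, f, g}.
      At b: <><>q is true.
      At d: <><>q is true.
      At e: <><>q is true.
      At f: <><>q is true.
      At g: <><>q is true.
    So []<><>q is true at g.

Yes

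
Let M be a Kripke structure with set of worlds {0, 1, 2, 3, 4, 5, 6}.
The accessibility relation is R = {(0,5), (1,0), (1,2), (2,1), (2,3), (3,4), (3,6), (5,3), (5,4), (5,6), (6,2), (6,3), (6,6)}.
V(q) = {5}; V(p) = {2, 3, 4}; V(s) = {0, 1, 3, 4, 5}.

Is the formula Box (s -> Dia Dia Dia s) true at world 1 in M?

Recall that Box ψ holds at a world iff ψ holds at every accessible world, and Dia ψ holds iff ψ holds at some accessible world.
At 1: Box (s -> Dia Dia Dia s) requires s -> Dia Dia Dia s at every successor {0, 2}.
    At 0: s is true, Dia Dia Dia s is true, so s -> Dia Dia Dia s is true.
      At 0: Dia Dia Dia s requires Dia Dia s at some successor in {5}.
        Dia Dia s holds at 5, so Dia Dia Dia s is true at 0.
    At 2: s is false, Dia Dia Dia s is true, so s -> Dia Dia Dia s is true.
      At 2: Dia Dia Dia s requires Dia Dia s at some successor in {1, 3}.
        Dia Dia s holds at 1, so Dia Dia Dia s is true at 2.
So Box (s -> Dia Dia Dia s) is true at 1.

Yes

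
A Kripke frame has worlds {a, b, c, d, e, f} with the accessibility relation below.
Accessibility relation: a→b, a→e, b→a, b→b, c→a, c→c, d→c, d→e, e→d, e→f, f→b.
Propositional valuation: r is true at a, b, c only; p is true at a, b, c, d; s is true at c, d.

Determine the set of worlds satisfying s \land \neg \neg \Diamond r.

Let φ = s \land \neg \neg \Diamond r. Evaluate φ at each world:
  a (successors {b, e}): φ is false.
  b (successors {a, b}): φ is false.
  c (successors {a, c}): φ is true.
  d (successors {c, e}): φ is true.
  e (successors {d, f}): φ is false.
  f (successors {b}): φ is false.
For instance, at c:
  At c: s is true, \neg \neg \Diamond r is true, so s \land \neg \neg \Diamond r is true.
    At c: \neg \Diamond r is false, so \neg \neg \Diamond r is true.
      At c: \Diamond r is true, so \neg \Diamond r is false.
Satisfying worlds: {c, d}

c, d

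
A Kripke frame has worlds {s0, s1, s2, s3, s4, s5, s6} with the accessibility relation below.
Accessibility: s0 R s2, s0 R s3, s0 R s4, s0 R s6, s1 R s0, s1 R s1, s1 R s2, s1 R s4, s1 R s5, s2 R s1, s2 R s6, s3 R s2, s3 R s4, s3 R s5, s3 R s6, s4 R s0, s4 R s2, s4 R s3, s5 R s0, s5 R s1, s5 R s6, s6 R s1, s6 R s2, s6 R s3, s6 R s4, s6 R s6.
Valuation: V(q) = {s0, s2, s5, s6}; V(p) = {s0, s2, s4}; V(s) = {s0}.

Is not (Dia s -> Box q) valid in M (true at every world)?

Recall that Box ψ holds at a world iff ψ holds at every accessible world, and Dia ψ holds iff ψ holds at some accessible world.
Let φ = not (Dia s -> Box q). Evaluate φ at each world:
  s0 (successors {s2, s3, s4, s6}): φ is false.
  s1 (successors {s0, s1, s2, s4, s5}): φ is true.
  s2 (successors {s1, s6}): φ is false.
  s3 (successors {s2, s4, s5, s6}): φ is false.
  s4 (successors {s0, s2, s3}): φ is true.
  s5 (successors {s0, s1, s6}): φ is true.
  s6 (successors {s1, s2, s3, s4, s6}): φ is false.
Detail at s0 (counterexample):
  At s0: Dia s -> Box q is true, so not (Dia s -> Box q) is false.
    At s0: Dia s is false, Box q is false, so Dia s -> Box q is true.
      At s0: Dia s requires s at some successor in {s2, s3, s4, s6}.
        At s2: s is false.
        At s3: s is false.
        At s4: s is false.
        At s6: s is false.
      So Dia s is false at s0.
      At s0: Box q requires q at every successor {s2, s3, s4, s6}.
        q fails at s3, so Box q is false at s0.

No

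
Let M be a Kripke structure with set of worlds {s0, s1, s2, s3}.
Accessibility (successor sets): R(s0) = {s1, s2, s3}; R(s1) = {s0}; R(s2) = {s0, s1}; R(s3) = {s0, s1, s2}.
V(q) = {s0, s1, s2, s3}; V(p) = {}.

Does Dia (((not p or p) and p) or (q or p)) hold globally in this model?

Recall that Dia ψ holds at a world iff ψ holds at some accessible world.
Let φ = Dia (((not p or p) and p) or (q or p)). Evaluate φ at each world:
  s0 (successors {s1, s2, s3}): φ is true.
  s1 (successors {s0}): φ is true.
  s2 (successors {s0, s1}): φ is true.
  s3 (successors {s0, s1, s2}): φ is true.
For instance, at s2:
  At s2: Dia (((not p or p) and p) or (q or p)) requires ((not p or p) and p) or (q or p) at some successor in {s0, s1}.
    ((not p or p) and p) or (q or p) holds at s0, so Dia (((not p or p) and p) or (q or p)) is true at s2.

Yes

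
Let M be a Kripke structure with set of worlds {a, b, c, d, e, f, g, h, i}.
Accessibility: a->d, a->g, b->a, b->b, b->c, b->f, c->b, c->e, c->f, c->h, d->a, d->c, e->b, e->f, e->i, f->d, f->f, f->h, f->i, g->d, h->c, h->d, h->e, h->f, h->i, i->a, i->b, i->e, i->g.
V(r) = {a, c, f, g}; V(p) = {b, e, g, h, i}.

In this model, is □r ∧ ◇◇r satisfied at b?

No

Recall that □ψ holds at a world iff ψ holds at every accessible world, and ◇ψ holds iff ψ holds at some accessible world.
At b: □r is false, ◇◇r is true, so □r ∧ ◇◇r is false.
  At b: □r requires r at every successor {a, b, c, f}.
    r fails at b, so □r is false at b.
  At b: ◇◇r requires ◇r at some successor in {a, b, c, f}.
    ◇r holds at a, so ◇◇r is true at b.
      At a: ◇r requires r at some successor in {d, g}.
        r holds at g, so ◇r is true at a.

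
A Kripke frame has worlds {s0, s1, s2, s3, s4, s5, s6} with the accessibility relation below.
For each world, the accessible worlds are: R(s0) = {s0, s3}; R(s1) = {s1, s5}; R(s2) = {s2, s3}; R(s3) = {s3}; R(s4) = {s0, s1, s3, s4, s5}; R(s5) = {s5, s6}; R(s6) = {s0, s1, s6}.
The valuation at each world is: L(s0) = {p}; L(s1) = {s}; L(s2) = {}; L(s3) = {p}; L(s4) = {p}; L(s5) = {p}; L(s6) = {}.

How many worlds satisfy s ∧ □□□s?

0

Let φ = s ∧ □□□s. Evaluate φ at each world:
  s0 (successors {s0, s3}): φ is false.
  s1 (successors {s1, s5}): φ is false.
  s2 (successors {s2, s3}): φ is false.
  s3 (successors {s3}): φ is false.
  s4 (successors {s0, s1, s3, s4, s5}): φ is false.
  s5 (successors {s5, s6}): φ is false.
  s6 (successors {s0, s1, s6}): φ is false.
For instance, at s4:
  At s4: s is false, □□□s is false, so s ∧ □□□s is false.
    At s4: □□□s requires □□s at every successor {s0, s1, s3, s4, s5}.
      □□s fails at s0, so □□□s is false at s4.
Satisfying worlds: none.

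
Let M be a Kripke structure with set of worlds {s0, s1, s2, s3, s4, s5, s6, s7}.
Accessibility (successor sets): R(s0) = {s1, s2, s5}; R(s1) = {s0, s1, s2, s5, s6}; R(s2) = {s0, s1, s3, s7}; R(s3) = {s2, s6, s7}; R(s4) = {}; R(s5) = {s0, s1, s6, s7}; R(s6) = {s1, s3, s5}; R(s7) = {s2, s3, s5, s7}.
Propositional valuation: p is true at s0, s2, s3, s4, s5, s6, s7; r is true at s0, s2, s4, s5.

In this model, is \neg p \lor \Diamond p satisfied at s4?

No

Recall that \Diamond ψ holds at a world iff ψ holds at some accessible world.
At s4: \neg p is false, \Diamond p is false, so \neg p \lor \Diamond p is false.
  At s4: no accessible worlds, so \Diamond p is false.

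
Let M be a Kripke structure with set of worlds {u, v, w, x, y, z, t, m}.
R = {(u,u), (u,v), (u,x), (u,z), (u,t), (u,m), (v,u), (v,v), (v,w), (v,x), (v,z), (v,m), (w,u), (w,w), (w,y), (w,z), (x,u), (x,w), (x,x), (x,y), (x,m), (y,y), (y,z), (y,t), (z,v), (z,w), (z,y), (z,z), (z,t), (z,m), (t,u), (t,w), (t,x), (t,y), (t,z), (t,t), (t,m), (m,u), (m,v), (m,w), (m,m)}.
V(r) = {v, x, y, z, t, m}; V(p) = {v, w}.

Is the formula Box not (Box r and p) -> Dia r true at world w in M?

Yes

Recall that Box ψ holds at a world iff ψ holds at every accessible world, and Dia ψ holds iff ψ holds at some accessible world.
At w: Box not (Box r and p) is true, Dia r is true, so Box not (Box r and p) -> Dia r is true.
  At w: Box not (Box r and p) requires not (Box r and p) at every successor {u, w, y, z}.
    At u: not (Box r and p) is true.
    At w: not (Box r and p) is true.
    At y: not (Box r and p) is true.
    At z: not (Box r and p) is true.
  So Box not (Box r and p) is true at w.
  At w: Dia r requires r at some successor in {u, w, y, z}.
    r holds at y, so Dia r is true at w.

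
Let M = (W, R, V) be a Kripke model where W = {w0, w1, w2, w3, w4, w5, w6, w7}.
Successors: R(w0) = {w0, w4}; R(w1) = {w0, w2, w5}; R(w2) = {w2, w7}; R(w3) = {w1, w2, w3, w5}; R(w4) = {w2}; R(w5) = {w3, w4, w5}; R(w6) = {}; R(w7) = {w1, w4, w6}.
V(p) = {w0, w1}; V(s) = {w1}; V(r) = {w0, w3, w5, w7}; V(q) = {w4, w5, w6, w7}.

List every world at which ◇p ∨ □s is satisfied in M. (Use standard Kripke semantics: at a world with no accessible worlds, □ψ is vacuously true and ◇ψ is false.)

Let φ = ◇p ∨ □s. Evaluate φ at each world:
  w0 (successors {w0, w4}): φ is true.
  w1 (successors {w0, w2, w5}): φ is true.
  w2 (successors {w2, w7}): φ is false.
  w3 (successors {w1, w2, w3, w5}): φ is true.
  w4 (successors {w2}): φ is false.
  w5 (successors {w3, w4, w5}): φ is false.
  w6 (successors ∅): φ is true.
  w7 (successors {w1, w4, w6}): φ is true.
For instance, at w5:
  At w5: ◇p is false, □s is false, so ◇p ∨ □s is false.
    At w5: ◇p requires p at some successor in {w3, w4, w5}.
      At w3: p is false.
      At w4: p is false.
      At w5: p is false.
    So ◇p is false at w5.
    At w5: □s requires s at every successor {w3, w4, w5}.
      s fails at w3, so □s is false at w5.
Satisfying worlds: {w0, w1, w3, w6, w7}

w0, w1, w3, w6, w7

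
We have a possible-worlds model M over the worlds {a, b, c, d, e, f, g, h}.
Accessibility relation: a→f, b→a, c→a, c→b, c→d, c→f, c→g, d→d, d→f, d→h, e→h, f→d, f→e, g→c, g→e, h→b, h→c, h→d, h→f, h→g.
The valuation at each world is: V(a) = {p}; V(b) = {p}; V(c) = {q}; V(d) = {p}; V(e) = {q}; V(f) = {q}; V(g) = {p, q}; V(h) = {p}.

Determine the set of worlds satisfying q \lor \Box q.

Let φ = q \lor \Box q. Evaluate φ at each world:
  a (successors {f}): φ is true.
  b (successors {a}): φ is false.
  c (successors {a, b, d, f, g}): φ is true.
  d (successors {d, f, h}): φ is false.
  e (successors {h}): φ is true.
  f (successors {d, e}): φ is true.
  g (successors {c, e}): φ is true.
  h (successors {b, c, d, f, g}): φ is false.
For instance, at b:
  At b: q is false, \Box q is false, so q \lor \Box q is false.
    At b: \Box q requires q at every successor {a}.
      q fails at a, so \Box q is false at b.
Satisfying worlds: {a, c, e, f, g}

a, c, e, f, g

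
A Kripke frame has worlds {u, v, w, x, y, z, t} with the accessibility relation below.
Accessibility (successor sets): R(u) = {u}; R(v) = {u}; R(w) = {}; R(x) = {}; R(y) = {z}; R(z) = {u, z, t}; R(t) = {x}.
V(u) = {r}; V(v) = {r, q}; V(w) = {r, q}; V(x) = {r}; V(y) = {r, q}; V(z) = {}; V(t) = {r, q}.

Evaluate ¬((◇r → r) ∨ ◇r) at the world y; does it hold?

Recall that ◇ψ holds at a world iff ψ holds at some accessible world.
At y: (◇r → r) ∨ ◇r is true, so ¬((◇r → r) ∨ ◇r) is false.
  At y: ◇r → r is true, ◇r is false, so (◇r → r) ∨ ◇r is true.
    At y: ◇r is false, r is true, so ◇r → r is true.
      At y: ◇r requires r at some successor in {z}.
        At z: r is false.
      So ◇r is false at y.
    At y: ◇r requires r at some successor in {z}.
      At z: r is false.
    So ◇r is false at y.

No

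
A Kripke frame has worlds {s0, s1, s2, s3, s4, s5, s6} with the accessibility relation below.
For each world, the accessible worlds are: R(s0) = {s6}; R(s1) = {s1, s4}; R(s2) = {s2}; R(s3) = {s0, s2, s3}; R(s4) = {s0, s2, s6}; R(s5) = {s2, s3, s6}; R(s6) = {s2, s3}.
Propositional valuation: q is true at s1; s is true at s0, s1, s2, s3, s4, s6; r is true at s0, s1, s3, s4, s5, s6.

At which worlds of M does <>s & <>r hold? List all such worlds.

s0, s1, s3, s4, s5, s6

Let φ = <>s & <>r. Evaluate φ at each world:
  s0 (successors {s6}): φ is true.
  s1 (successors {s1, s4}): φ is true.
  s2 (successors {s2}): φ is false.
  s3 (successors {s0, s2, s3}): φ is true.
  s4 (successors {s0, s2, s6}): φ is true.
  s5 (successors {s2, s3, s6}): φ is true.
  s6 (successors {s2, s3}): φ is true.
For instance, at s6:
  At s6: <>s is true, <>r is true, so <>s & <>r is true.
    At s6: <>s requires s at some successor in {s2, s3}.
      s holds at s2, so <>s is true at s6.
    At s6: <>r requires r at some successor in {s2, s3}.
      r holds at s3, so <>r is true at s6.
Satisfying worlds: {s0, s1, s3, s4, s5, s6}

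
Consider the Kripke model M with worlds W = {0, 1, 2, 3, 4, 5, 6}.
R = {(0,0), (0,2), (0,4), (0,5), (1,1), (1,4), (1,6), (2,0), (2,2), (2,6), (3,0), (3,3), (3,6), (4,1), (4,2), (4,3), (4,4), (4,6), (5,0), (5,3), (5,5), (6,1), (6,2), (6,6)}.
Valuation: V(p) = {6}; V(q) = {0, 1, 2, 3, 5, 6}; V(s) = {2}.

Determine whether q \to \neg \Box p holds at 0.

At 0: q is true, \neg \Box p is true, so q \to \neg \Box p is true.
  At 0: \Box p is false, so \neg \Box p is true.
    At 0: \Box p requires p at every successor {0, 2, 4, 5}.
      p fails at 0, so \Box p is false at 0.

Yes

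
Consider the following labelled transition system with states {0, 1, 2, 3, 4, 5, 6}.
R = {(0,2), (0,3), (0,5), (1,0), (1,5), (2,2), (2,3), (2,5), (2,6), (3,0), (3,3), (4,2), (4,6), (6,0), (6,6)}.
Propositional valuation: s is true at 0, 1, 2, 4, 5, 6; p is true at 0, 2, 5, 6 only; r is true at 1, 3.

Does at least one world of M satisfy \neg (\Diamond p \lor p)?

Let φ = \neg (\Diamond p \lor p). Evaluate φ at each world:
  0 (successors {2, 3, 5}): φ is false.
  1 (successors {0, 5}): φ is false.
  2 (successors {2, 3, 5, 6}): φ is false.
  3 (successors {0, 3}): φ is false.
  4 (successors {2, 6}): φ is false.
  5 (successors ∅): φ is false.
  6 (successors {0, 6}): φ is false.
For instance, at 4:
  At 4: \Diamond p \lor p is true, so \neg (\Diamond p \lor p) is false.
    At 4: \Diamond p is true, p is false, so \Diamond p \lor p is true.
      At 4: \Diamond p requires p at some successor in {2, 6}.
        p holds at 2, so \Diamond p is true at 4.

No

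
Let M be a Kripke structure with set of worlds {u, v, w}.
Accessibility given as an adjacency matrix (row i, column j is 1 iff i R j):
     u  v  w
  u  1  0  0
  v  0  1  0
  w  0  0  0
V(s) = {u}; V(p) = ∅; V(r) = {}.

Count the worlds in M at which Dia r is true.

Let φ = Dia r. Evaluate φ at each world:
  u (successors {u}): φ is false.
  v (successors {v}): φ is false.
  w (successors ∅): φ is false.
For instance, at u:
  At u: Dia r requires r at some successor in {u}.
    At u: r is false.
  So Dia r is false at u.
Satisfying worlds: none.

0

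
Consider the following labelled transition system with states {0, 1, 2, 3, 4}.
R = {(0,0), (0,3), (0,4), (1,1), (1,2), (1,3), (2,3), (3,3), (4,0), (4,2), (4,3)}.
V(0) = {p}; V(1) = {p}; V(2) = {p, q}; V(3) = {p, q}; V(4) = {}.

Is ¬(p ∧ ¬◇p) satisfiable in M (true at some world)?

Yes

Let φ = ¬(p ∧ ¬◇p). Evaluate φ at each world:
  0 (successors {0, 3, 4}): φ is true.
  1 (successors {1, 2, 3}): φ is true.
  2 (successors {3}): φ is true.
  3 (successors {3}): φ is true.
  4 (successors {0, 2, 3}): φ is true.
Detail at 0 (witness):
  At 0: p ∧ ¬◇p is false, so ¬(p ∧ ¬◇p) is true.
    At 0: p is true, ¬◇p is false, so p ∧ ¬◇p is false.
      At 0: ◇p is true, so ¬◇p is false.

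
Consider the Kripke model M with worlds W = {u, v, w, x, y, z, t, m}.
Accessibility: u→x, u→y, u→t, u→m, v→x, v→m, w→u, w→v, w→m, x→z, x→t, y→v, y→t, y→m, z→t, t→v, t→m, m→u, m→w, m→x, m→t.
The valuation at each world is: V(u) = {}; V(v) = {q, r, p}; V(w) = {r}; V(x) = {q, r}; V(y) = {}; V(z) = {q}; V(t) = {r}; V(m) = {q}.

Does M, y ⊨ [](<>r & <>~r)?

At y: [](<>r & <>~r) requires <>r & <>~r at every successor {v, t, m}.
    At v: <>r is true, <>~r is true, so <>r & <>~r is true.
      At v: <>r requires r at some successor in {x, m}.
        r holds at x, so <>r is true at v.
      At v: <>~r requires ~r at some successor in {x, m}.
        ~r holds at m, so <>~r is true at v.
    At t: <>r is true, <>~r is true, so <>r & <>~r is true.
      At t: <>r requires r at some successor in {v, m}.
        r holds at v, so <>r is true at t.
      At t: <>~r requires ~r at some successor in {v, m}.
        ~r holds at m, so <>~r is true at t.
    At m: <>r is true, <>~r is true, so <>r & <>~r is true.
      At m: <>r requires r at some successor in {u, w, x, t}.
        r holds at w, so <>r is true at m.
      At m: <>~r requires ~r at some successor in {u, w, x, t}.
        ~r holds at u, so <>~r is true at m.
So [](<>r & <>~r) is true at y.

Yes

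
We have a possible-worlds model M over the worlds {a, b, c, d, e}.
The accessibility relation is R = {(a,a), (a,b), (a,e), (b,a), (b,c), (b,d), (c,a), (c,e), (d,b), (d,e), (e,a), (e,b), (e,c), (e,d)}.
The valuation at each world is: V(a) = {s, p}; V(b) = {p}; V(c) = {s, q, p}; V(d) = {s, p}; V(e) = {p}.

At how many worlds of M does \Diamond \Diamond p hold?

Recall that \Diamond ψ holds at a world iff ψ holds at some accessible world.
Let φ = \Diamond \Diamond p. Evaluate φ at each world:
  a (successors {a, b, e}): φ is true.
  b (successors {a, c, d}): φ is true.
  c (successors {a, e}): φ is true.
  d (successors {b, e}): φ is true.
  e (successors {a, b, c, d}): φ is true.
For instance, at c:
  At c: \Diamond \Diamond p requires \Diamond p at some successor in {a, e}.
    \Diamond p holds at a, so \Diamond \Diamond p is true at c.
      At a: \Diamond p requires p at some successor in {a, b, e}.
        p holds at a, so \Diamond p is true at a.
Satisfying worlds: {a, b, c, d, e}

5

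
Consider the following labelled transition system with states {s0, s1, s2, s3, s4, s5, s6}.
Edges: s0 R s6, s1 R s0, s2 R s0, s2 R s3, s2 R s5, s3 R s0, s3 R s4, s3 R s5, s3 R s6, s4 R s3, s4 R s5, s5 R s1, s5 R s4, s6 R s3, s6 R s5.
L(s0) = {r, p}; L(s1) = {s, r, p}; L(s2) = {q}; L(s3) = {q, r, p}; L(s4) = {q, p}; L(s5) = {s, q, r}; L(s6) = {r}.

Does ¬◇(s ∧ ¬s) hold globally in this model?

Yes

Let φ = ¬◇(s ∧ ¬s). Evaluate φ at each world:
  s0 (successors {s6}): φ is true.
  s1 (successors {s0}): φ is true.
  s2 (successors {s0, s3, s5}): φ is true.
  s3 (successors {s0, s4, s5, s6}): φ is true.
  s4 (successors {s3, s5}): φ is true.
  s5 (successors {s1, s4}): φ is true.
  s6 (successors {s3, s5}): φ is true.
For instance, at s4:
  At s4: ◇(s ∧ ¬s) is false, so ¬◇(s ∧ ¬s) is true.
    At s4: ◇(s ∧ ¬s) requires s ∧ ¬s at some successor in {s3, s5}.
      At s3: s ∧ ¬s is false.
      At s5: s ∧ ¬s is false.
    So ◇(s ∧ ¬s) is false at s4.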